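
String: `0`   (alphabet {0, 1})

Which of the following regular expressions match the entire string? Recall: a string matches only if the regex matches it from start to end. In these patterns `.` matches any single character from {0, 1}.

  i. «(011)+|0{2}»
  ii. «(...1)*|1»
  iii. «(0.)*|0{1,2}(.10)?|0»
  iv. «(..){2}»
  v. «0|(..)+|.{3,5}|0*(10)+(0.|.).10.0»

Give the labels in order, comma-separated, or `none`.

i → no match
ii → no match
iii → match
iv → no match
v → match

iii, v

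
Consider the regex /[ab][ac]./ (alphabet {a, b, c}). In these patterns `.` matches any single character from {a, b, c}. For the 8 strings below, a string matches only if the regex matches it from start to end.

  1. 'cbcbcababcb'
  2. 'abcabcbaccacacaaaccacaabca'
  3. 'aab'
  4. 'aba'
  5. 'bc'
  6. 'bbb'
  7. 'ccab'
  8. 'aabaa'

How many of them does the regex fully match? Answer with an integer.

1. 'cbcbcababcb' → no match
2 → no match
3. 'aab' → match
4. 'aba' → no match
5. 'bc' → no match
6. 'bbb' → no match
7. 'ccab' → no match
8. 'aabaa' → no match
Total matched: 1

1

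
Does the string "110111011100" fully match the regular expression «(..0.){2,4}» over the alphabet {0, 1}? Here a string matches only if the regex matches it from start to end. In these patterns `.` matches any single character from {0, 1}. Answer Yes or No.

Yes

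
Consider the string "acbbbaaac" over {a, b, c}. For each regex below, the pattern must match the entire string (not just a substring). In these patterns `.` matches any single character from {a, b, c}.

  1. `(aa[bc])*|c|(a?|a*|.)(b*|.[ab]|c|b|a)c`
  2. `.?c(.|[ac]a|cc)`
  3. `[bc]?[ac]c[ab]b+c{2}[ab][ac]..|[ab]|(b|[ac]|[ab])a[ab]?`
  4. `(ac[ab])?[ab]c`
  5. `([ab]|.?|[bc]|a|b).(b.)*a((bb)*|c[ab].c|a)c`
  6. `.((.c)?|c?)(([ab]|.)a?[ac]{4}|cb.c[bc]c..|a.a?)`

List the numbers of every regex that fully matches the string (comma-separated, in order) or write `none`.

1 → no match
2 → no match
3 → no match
4 → no match
5 → match
6 → no match

5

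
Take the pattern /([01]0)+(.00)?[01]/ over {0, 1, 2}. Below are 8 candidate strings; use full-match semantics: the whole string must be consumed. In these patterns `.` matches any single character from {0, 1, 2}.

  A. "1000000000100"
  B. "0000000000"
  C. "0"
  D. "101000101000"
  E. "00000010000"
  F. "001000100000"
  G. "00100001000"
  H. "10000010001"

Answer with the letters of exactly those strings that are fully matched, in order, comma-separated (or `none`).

A, B, D, E, F, H

A → match
B → match
C → no match
D → match
E → match
F → match
G → no match
H → match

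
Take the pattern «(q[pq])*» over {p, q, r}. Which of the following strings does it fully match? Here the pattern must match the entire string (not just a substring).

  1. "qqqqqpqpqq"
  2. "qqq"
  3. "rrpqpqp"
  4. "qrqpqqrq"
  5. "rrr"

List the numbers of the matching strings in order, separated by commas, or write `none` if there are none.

1. "qqqqqpqpqq" → match
2. "qqq" → no match
3. "rrpqpqp" → no match
4. "qrqpqqrq" → no match
5. "rrr" → no match

1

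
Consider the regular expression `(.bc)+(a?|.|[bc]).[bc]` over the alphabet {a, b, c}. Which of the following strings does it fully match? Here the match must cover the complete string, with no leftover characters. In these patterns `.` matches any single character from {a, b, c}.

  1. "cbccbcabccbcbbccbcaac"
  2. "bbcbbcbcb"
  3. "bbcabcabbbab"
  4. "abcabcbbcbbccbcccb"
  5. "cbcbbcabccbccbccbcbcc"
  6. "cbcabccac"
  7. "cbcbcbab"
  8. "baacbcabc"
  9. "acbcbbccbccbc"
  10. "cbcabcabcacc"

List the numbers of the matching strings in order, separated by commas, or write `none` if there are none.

1 → match
2 → match
3 → no match
4 → match
5 → match
6 → match
7 → no match
8 → no match
9 → no match
10 → match

1, 2, 4, 5, 6, 10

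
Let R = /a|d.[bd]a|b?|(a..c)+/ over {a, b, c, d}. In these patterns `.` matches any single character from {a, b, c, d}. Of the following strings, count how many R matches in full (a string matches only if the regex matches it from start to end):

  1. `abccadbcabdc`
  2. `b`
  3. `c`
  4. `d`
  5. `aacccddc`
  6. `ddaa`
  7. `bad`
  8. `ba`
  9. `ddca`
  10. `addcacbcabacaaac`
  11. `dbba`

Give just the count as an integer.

4

1. `abccadbcabdc` → match
2. `b` → match
3. `c` → no match
4. `d` → no match
5. `aacccddc` → no match
6. `ddaa` → no match
7. `bad` → no match
8. `ba` → no match
9. `ddca` → no match
10 → match
11. `dbba` → match
Total matched: 4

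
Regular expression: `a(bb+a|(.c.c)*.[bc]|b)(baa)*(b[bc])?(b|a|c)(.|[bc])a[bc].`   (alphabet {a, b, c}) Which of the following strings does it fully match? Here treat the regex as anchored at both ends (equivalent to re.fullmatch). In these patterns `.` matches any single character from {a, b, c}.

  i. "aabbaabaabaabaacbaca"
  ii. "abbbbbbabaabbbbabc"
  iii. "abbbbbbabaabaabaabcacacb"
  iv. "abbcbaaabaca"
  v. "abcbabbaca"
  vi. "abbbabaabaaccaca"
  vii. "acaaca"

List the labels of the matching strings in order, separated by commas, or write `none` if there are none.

i → match
ii → match
iii → match
iv → no match
v → no match
vi → match
vii → no match

i, ii, iii, vi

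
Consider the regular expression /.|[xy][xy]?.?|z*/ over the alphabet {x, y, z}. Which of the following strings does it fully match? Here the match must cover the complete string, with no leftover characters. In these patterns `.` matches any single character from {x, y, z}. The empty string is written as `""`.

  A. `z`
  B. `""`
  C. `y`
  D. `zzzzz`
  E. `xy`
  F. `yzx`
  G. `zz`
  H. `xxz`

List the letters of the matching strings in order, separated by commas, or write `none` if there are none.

A, B, C, D, E, G, H

A → match
B → match
C → match
D → match
E → match
F → no match
G → match
H → match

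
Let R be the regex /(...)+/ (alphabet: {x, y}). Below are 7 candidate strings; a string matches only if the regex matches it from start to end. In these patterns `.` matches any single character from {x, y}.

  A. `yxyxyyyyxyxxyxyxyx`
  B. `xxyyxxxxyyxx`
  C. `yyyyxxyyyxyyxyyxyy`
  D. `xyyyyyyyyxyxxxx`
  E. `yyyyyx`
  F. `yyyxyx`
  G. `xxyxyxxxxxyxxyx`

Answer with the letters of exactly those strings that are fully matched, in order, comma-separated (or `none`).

A → match
B → match
C → match
D → match
E → match
F → match
G → match

A, B, C, D, E, F, G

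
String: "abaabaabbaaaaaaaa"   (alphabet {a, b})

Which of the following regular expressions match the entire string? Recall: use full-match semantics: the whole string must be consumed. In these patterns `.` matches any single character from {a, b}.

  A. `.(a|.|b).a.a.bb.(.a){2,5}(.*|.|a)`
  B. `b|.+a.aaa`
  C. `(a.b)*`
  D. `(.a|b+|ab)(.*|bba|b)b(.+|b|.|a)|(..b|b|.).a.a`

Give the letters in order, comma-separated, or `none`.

A → match
B → match
C → no match
D → match

A, B, D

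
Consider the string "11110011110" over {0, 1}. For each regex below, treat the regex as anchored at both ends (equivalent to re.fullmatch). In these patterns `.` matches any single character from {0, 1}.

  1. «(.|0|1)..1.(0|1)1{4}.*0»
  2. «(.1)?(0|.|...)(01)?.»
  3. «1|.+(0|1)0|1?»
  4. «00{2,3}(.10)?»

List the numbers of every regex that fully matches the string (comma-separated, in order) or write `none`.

1 → match
2 → no match
3 → match
4 → no match — must start with "00"

1, 3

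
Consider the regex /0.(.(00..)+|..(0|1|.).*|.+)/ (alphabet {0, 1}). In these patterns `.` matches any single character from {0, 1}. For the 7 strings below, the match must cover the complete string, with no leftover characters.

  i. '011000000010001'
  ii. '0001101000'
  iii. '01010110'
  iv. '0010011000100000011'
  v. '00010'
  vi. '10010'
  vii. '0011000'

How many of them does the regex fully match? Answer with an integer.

6

i → match
ii. '0001101000' → match
iii. '01010110' → match
iv → match
v. '00010' → match
vi. '10010' → no match — must start with '0'
vii. '0011000' → match
Total matched: 6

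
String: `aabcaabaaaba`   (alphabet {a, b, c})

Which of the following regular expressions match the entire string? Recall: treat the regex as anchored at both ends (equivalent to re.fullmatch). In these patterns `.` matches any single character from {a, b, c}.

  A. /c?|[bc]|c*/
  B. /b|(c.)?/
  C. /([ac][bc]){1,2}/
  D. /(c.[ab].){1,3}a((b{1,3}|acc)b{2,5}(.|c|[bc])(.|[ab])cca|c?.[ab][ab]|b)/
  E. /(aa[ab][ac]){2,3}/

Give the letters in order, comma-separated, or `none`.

A → no match
B → no match
C → no match
D → no match — must start with `c`
E → match

E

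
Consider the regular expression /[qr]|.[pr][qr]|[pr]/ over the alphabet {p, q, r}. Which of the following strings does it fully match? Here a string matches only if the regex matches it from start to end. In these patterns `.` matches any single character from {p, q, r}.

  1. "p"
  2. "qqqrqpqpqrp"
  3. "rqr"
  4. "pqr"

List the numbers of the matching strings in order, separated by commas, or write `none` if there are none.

1

1. "p" → match
2. "qqqrqpqpqrp" → no match
3. "rqr" → no match
4. "pqr" → no match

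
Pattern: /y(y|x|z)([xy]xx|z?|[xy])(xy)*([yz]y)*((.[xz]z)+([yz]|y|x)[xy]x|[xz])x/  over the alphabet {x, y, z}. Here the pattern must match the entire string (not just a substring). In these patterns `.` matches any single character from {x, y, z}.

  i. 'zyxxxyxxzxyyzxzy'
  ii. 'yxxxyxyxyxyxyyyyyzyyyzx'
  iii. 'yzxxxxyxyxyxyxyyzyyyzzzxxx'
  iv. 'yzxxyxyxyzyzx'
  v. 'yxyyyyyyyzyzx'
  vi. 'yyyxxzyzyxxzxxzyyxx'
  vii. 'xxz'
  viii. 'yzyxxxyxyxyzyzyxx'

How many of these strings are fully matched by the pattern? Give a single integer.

5

i → no match — must start with 'y'
ii → match
iii → no match
iv → match
v → match
vi → match
vii → no match — must start with 'y'
viii → match
Total matched: 5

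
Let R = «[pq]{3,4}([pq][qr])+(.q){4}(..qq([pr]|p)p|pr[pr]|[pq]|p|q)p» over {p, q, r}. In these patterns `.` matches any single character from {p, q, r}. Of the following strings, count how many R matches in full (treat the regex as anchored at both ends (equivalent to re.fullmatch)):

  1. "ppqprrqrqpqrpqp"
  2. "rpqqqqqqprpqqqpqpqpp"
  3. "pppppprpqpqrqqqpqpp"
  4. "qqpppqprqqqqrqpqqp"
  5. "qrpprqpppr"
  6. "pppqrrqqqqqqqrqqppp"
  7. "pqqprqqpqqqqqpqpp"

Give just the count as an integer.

2

1 → no match
2 → no match
3 → no match
4 → match
5 → no match — must end with "p"
6 → no match
7 → match
Total matched: 2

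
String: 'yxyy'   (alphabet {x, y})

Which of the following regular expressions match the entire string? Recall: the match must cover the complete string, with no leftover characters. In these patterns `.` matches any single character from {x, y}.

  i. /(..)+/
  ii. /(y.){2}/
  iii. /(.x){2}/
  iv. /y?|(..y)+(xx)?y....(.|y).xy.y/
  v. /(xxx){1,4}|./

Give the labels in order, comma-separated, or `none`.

i → match
ii → match
iii → no match — must end with 'x'
iv → no match
v → no match

i, ii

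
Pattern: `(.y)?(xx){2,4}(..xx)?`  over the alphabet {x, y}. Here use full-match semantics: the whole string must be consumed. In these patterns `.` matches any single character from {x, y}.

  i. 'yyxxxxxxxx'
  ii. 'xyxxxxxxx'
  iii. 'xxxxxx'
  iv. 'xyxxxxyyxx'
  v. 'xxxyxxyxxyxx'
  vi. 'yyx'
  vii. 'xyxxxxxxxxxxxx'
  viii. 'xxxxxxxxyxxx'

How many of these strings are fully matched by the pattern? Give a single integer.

i. 'yyxxxxxxxx' → match
ii. 'xyxxxxxxx' → no match
iii. 'xxxxxx' → match
iv. 'xyxxxxyyxx' → match
v. 'xxxyxxyxxyxx' → no match
vi. 'yyx' → no match
vii → match
viii. 'xxxxxxxxyxxx' → match
Total matched: 5

5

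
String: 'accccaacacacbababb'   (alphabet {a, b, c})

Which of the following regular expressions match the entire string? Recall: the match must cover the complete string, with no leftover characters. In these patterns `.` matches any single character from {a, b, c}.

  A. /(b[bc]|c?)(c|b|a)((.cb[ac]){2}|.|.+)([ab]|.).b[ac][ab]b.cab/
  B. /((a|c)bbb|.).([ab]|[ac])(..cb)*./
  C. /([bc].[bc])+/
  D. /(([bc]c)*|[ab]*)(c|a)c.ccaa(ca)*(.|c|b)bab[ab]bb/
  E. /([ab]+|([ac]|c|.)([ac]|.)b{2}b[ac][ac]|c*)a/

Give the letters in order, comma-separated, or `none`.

D

A → no match — must end with 'cab'
B → no match
C → no match
D → match
E → no match — must end with 'a'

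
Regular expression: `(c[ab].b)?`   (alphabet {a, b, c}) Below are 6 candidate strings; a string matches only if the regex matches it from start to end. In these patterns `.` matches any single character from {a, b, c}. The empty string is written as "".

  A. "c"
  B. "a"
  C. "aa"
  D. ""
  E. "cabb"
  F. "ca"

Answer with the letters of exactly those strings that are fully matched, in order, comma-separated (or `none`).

A. "c" → no match
B. "a" → no match
C. "aa" → no match
D. "" → match
E. "cabb" → match
F. "ca" → no match

D, E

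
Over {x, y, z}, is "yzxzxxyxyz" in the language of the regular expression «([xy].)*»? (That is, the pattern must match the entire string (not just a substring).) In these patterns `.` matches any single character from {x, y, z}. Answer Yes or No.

Yes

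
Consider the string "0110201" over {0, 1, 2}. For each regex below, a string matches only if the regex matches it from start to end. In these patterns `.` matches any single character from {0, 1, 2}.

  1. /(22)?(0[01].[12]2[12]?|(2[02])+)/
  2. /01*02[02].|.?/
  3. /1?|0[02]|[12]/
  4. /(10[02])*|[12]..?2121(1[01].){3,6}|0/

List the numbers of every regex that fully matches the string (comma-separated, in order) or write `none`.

2

1 → no match
2 → match
3 → no match
4 → no match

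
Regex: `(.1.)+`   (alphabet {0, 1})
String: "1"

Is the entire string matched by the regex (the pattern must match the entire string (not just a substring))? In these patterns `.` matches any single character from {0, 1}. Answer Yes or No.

No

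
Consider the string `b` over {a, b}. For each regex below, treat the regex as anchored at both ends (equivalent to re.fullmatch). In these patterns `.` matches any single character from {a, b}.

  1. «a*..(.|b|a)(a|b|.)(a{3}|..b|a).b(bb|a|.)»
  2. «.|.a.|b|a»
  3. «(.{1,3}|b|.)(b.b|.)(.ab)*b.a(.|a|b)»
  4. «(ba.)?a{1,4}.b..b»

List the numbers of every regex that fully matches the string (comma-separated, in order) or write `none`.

2

1 → no match
2 → match
3 → no match
4 → no match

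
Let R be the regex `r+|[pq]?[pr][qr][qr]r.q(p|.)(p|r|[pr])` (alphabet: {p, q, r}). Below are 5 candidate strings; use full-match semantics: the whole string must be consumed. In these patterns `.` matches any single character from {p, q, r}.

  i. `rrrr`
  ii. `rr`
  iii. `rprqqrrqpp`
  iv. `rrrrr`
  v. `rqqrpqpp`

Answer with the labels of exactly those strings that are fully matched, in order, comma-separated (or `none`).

i, ii, iv, v

i. `rrrr` → match
ii. `rr` → match
iii. `rprqqrrqpp` → no match
iv. `rrrrr` → match
v. `rqqrpqpp` → match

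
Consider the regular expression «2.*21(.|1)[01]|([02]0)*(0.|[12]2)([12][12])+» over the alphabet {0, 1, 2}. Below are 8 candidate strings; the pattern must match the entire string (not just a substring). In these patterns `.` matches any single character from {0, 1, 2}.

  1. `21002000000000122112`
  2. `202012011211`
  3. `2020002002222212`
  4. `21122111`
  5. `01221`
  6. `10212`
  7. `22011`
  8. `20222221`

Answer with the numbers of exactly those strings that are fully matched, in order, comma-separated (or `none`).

3, 4, 8

1 → no match
2 → no match
3 → match
4 → match
5 → no match
6 → no match
7 → no match
8 → match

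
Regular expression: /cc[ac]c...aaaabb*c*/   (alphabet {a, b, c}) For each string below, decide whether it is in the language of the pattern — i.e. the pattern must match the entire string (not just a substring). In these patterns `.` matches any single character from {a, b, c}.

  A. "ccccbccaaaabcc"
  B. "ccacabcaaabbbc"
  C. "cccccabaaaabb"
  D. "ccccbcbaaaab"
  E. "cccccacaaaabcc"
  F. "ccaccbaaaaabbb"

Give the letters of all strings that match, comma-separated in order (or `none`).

A, C, D, E, F

A → match
B → no match
C → match
D → match
E → match
F → match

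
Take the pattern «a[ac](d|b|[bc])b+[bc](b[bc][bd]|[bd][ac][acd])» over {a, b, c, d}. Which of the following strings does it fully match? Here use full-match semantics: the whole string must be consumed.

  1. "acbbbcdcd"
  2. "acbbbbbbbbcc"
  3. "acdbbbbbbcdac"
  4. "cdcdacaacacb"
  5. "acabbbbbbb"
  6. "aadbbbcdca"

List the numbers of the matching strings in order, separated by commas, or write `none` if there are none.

1 → match
2 → match
3 → match
4 → no match — must start with "a"
5 → no match
6 → match

1, 2, 3, 6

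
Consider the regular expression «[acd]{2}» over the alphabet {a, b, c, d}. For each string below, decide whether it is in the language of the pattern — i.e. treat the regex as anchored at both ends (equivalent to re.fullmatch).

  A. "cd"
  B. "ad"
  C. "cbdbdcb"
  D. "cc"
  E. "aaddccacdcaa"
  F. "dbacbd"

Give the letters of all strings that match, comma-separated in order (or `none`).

A. "cd" → match
B. "ad" → match
C. "cbdbdcb" → no match
D. "cc" → match
E. "aaddccacdcaa" → no match
F. "dbacbd" → no match

A, B, D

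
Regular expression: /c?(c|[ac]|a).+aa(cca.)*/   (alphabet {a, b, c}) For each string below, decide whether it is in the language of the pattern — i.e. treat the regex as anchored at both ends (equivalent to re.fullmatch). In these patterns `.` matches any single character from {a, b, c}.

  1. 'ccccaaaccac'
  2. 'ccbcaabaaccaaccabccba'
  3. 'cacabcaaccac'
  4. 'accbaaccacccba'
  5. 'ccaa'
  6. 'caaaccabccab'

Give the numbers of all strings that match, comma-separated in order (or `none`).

1 → match
2 → no match
3 → match
4 → no match
5 → match
6 → match

1, 3, 5, 6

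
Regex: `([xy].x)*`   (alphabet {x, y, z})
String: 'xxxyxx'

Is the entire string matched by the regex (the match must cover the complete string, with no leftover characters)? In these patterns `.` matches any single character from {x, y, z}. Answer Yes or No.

Yes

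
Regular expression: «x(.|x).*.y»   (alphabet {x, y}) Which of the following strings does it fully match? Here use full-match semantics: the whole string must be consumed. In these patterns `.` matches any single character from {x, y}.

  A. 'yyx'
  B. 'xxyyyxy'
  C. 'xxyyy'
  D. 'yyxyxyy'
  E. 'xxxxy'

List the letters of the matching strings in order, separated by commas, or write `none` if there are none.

A → no match — must start with 'x'
B → match
C → match
D → no match — must start with 'x'
E → match

B, C, E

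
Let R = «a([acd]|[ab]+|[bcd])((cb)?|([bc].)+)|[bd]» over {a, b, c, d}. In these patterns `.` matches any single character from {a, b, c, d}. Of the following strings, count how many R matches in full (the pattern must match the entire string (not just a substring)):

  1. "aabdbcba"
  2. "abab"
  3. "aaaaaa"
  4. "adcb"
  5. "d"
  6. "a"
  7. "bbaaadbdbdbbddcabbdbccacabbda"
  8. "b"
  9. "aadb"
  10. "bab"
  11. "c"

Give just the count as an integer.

1 → match
2 → match
3 → match
4 → match
5 → match
6 → no match
7 → no match
8 → match
9 → no match
10 → no match
11 → no match
Total matched: 6

6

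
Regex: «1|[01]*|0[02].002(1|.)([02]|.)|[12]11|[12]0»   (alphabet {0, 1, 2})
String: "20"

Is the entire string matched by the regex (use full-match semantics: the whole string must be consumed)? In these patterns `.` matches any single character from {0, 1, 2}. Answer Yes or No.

Yes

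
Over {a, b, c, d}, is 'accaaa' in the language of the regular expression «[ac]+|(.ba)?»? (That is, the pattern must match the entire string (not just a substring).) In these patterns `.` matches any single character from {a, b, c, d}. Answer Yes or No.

Yes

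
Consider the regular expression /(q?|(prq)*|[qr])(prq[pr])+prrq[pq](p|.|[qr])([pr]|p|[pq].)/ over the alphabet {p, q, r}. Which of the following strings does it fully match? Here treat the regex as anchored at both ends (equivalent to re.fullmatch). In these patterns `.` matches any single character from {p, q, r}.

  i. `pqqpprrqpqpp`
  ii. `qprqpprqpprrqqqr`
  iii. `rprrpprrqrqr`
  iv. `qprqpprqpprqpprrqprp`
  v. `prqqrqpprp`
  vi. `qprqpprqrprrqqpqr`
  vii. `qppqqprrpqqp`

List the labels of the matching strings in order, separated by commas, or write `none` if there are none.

i → no match
ii → match
iii → no match
iv → match
v → no match
vi → match
vii → no match

ii, iv, vi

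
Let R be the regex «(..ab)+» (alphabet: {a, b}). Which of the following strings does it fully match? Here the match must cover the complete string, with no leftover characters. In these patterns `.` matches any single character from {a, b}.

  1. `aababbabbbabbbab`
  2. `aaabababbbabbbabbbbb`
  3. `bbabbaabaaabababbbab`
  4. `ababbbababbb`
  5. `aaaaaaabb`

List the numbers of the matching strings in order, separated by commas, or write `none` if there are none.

1 → no match
2 → no match — must end with `ab`
3 → match
4 → no match — must end with `ab`
5 → no match — must end with `ab`

3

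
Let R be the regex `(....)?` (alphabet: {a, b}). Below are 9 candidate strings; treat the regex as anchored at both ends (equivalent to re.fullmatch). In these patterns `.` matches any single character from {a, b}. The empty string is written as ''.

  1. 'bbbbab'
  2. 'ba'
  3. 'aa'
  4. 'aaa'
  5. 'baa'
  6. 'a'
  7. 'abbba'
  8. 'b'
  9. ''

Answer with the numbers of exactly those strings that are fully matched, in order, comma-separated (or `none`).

9

1. 'bbbbab' → no match
2. 'ba' → no match
3. 'aa' → no match
4. 'aaa' → no match
5. 'baa' → no match
6. 'a' → no match
7. 'abbba' → no match
8. 'b' → no match
9. '' → match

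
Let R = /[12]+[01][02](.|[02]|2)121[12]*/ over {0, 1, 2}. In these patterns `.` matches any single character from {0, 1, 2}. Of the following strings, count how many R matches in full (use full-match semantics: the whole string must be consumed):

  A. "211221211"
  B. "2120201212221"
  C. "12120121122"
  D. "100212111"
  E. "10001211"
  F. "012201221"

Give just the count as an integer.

A → match
B → match
C → match
D → match
E → match
F → no match
Total matched: 5

5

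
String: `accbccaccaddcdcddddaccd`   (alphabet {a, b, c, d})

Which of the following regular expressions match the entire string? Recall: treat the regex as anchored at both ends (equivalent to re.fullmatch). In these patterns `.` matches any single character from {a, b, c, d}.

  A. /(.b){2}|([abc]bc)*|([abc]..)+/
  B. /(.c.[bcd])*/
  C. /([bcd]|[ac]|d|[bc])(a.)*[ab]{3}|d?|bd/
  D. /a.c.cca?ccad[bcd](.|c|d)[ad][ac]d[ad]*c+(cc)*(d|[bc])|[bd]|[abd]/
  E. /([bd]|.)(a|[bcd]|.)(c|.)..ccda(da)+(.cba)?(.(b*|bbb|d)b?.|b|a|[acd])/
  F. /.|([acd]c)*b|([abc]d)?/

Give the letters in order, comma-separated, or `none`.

A → no match
B → no match
C → no match
D → match
E → no match
F → no match

D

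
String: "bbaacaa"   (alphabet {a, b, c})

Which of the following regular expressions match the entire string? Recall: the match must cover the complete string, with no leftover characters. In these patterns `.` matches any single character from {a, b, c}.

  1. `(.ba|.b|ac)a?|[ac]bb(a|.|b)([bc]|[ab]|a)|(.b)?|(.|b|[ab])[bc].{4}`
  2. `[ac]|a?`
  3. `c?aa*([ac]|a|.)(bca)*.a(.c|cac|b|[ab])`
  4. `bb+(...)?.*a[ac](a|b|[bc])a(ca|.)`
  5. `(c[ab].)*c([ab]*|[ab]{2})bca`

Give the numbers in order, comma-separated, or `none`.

1 → no match
2 → no match
3 → no match
4 → match
5 → no match — must end with "bca"

4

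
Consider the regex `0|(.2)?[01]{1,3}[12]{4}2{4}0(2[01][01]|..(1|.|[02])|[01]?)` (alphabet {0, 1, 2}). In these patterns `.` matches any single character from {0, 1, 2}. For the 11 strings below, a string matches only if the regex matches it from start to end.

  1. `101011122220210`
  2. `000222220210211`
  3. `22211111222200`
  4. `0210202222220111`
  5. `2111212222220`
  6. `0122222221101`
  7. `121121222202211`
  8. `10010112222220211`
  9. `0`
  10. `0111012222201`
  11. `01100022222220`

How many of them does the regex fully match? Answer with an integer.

1 → no match
2 → no match
3 → no match
4 → no match
5 → no match
6 → no match
7 → no match
8 → no match
9 → match
10 → no match
11 → no match
Total matched: 1

1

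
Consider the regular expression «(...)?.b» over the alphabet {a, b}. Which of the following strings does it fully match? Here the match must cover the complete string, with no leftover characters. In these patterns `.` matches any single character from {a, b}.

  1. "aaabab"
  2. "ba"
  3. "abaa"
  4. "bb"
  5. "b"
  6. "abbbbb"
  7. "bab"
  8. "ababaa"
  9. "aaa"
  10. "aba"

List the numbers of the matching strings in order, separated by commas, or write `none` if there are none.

4

1. "aaabab" → no match
2. "ba" → no match — must end with "b"
3. "abaa" → no match — must end with "b"
4. "bb" → match
5. "b" → no match
6. "abbbbb" → no match
7. "bab" → no match
8. "ababaa" → no match — must end with "b"
9. "aaa" → no match — must end with "b"
10. "aba" → no match — must end with "b"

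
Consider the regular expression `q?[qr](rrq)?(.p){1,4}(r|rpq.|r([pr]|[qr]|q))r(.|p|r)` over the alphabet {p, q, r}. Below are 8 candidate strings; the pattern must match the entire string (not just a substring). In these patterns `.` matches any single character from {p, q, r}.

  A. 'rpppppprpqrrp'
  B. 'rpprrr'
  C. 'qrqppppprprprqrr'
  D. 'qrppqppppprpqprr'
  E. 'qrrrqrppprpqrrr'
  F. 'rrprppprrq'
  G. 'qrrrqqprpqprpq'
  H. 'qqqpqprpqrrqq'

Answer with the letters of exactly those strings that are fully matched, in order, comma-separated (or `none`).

A, B, D, E, F

A → match
B → match
C → no match
D → match
E → match
F → match
G → no match
H → no match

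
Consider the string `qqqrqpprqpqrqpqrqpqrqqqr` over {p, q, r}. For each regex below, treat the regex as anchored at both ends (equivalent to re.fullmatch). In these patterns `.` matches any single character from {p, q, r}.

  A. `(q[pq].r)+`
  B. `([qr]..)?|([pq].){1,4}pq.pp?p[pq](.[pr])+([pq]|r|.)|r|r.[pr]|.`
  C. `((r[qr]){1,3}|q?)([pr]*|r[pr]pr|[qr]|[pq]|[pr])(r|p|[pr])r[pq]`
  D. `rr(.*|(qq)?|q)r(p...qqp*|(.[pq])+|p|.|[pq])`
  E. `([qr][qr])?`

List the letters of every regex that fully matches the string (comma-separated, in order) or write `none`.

A → match
B → no match
C → no match
D → no match — must start with `rr`
E → no match

A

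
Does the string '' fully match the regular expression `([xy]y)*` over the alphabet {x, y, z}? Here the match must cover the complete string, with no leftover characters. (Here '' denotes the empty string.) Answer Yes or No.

Yes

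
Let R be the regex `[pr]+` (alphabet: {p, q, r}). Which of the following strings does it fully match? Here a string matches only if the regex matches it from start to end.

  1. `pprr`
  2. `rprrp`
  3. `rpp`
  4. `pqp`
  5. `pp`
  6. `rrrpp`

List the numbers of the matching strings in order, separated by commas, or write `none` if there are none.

1, 2, 3, 5, 6

1 → match
2 → match
3 → match
4 → no match
5 → match
6 → match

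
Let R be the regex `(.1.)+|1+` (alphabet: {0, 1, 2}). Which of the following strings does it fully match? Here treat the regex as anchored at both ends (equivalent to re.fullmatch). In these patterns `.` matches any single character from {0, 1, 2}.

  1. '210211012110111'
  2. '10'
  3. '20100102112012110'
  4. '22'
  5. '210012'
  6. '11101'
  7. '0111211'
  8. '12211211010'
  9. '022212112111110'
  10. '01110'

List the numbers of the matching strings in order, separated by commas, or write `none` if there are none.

1, 5

1 → match
2 → no match
3 → no match
4 → no match
5 → match
6 → no match
7 → no match
8 → no match
9 → no match
10 → no match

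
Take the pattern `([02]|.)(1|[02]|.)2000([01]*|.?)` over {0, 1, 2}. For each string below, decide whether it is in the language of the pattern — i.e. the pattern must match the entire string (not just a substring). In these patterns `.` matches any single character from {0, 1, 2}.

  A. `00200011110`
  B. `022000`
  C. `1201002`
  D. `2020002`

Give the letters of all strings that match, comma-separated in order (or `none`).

A → match
B → match
C → no match
D → match

A, B, D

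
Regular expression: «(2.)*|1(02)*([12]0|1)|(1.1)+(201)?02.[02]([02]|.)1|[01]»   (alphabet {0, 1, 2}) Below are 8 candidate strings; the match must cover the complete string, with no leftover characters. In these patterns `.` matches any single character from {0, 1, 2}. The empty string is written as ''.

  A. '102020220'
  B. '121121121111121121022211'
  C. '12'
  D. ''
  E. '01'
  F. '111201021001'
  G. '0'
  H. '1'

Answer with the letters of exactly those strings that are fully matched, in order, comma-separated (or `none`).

A, B, D, F, G, H

A → match
B → match
C → no match
D → match
E → no match
F → match
G → match
H → match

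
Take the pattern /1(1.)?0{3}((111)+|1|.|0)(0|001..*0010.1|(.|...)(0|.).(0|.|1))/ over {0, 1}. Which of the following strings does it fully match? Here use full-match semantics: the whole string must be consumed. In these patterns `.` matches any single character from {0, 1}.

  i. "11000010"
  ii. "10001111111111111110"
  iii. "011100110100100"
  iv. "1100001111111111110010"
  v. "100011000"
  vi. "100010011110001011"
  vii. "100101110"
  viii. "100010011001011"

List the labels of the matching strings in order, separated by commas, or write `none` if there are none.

i, ii, iv, v, vi, viii

i → match
ii → match
iii → no match — must start with "1"
iv → match
v → match
vi → match
vii → no match
viii → match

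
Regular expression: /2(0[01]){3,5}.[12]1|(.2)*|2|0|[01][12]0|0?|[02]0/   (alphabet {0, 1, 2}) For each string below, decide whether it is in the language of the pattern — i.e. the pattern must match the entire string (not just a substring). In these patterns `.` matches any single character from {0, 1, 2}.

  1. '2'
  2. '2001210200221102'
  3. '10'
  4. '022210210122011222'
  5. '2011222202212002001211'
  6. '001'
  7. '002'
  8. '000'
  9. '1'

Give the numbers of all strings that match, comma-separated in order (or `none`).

1 → match
2 → no match
3 → no match
4 → no match
5 → no match
6 → no match
7 → no match
8 → no match
9 → no match

1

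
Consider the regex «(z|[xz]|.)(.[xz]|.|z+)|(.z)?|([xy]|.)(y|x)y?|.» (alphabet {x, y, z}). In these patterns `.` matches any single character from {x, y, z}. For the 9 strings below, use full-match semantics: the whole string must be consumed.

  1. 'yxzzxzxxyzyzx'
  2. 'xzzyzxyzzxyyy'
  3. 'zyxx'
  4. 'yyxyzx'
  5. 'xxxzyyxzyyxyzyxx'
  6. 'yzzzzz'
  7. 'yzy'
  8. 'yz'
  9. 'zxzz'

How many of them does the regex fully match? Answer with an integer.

1 → no match
2 → no match
3 → no match
4 → no match
5 → no match
6 → match
7 → no match
8 → match
9 → no match
Total matched: 2

2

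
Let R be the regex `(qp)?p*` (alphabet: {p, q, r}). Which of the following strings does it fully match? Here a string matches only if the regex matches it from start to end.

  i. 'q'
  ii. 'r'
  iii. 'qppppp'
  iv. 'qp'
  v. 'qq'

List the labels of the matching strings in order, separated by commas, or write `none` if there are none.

i. 'q' → no match
ii. 'r' → no match
iii. 'qppppp' → match
iv. 'qp' → match
v. 'qq' → no match

iii, iv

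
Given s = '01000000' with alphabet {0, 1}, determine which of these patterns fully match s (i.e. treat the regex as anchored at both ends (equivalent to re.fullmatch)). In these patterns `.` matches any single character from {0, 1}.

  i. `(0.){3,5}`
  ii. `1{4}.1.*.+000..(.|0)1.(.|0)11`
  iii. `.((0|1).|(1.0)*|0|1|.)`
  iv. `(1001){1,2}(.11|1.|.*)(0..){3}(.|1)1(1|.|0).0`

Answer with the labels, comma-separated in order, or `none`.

i

i → match
ii → no match — must start with '1'
iii → no match
iv → no match — must start with '1001'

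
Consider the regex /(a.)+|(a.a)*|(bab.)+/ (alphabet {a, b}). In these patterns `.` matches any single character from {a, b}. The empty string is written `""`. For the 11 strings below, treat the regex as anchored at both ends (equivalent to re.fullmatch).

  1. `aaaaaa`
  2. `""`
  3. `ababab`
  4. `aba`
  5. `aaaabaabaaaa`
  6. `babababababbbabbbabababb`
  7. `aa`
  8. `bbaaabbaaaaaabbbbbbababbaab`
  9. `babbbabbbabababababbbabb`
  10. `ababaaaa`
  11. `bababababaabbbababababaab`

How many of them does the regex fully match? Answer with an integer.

1 → match
2 → match
3 → match
4 → match
5 → match
6 → match
7 → match
8 → no match
9 → match
10 → match
11 → no match
Total matched: 9

9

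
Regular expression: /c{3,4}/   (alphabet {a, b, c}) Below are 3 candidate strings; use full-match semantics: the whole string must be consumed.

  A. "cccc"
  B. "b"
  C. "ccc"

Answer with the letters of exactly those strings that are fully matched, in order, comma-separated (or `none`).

A → match
B → no match — must start with "c"
C → match

A, C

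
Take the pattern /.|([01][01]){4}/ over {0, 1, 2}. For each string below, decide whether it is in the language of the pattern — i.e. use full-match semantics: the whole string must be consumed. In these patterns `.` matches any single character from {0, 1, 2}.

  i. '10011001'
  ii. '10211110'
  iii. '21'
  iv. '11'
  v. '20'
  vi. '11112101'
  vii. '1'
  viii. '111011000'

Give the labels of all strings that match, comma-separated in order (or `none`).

i → match
ii → no match
iii → no match
iv → no match
v → no match
vi → no match
vii → match
viii → no match

i, vii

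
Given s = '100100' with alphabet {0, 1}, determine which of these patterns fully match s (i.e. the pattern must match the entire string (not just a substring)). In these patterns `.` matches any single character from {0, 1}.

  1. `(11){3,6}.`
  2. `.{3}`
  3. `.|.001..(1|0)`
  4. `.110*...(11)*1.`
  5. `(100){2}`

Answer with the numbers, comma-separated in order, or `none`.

1 → no match — must start with '11'
2 → no match
3 → no match
4 → no match
5 → match

5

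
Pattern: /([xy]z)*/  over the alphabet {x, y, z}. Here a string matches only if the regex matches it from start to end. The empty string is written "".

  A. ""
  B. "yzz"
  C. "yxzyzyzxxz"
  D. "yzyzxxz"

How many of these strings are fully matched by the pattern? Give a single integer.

1

A → match
B → no match
C → no match
D → no match
Total matched: 1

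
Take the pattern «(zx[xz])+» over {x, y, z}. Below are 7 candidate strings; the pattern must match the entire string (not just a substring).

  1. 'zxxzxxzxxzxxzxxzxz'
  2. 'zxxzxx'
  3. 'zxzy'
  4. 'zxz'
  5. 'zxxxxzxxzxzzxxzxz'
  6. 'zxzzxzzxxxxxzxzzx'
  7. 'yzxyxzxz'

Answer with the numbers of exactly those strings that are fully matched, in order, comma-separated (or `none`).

1, 2, 4

1 → match
2 → match
3 → no match
4 → match
5 → no match
6 → no match
7 → no match — must start with 'zx'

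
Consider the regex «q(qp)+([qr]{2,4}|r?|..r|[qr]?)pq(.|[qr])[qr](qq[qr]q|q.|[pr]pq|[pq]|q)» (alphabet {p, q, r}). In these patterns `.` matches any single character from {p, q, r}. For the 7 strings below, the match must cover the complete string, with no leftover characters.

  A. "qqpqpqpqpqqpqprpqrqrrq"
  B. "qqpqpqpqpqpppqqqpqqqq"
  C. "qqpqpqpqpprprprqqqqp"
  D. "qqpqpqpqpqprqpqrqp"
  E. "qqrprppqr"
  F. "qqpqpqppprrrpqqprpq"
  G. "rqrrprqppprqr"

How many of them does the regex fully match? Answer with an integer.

A → no match
B → no match
C → no match
D → match
E. "qqrprppqr" → no match — must start with "qqp"
F → no match
G → no match — must start with "qqp"
Total matched: 1

1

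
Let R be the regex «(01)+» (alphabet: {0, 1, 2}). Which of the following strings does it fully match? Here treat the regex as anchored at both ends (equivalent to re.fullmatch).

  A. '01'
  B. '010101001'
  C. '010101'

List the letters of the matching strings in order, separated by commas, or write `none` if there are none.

A, C

A → match
B → no match
C → match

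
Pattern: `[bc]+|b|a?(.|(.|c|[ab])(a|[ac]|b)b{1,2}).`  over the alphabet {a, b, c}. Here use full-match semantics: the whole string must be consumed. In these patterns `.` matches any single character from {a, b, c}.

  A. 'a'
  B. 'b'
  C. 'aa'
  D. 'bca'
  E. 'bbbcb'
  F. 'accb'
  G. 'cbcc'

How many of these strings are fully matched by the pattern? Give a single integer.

A. 'a' → no match
B. 'b' → match
C. 'aa' → match
D. 'bca' → no match
E. 'bbbcb' → match
F. 'accb' → no match
G. 'cbcc' → match
Total matched: 4

4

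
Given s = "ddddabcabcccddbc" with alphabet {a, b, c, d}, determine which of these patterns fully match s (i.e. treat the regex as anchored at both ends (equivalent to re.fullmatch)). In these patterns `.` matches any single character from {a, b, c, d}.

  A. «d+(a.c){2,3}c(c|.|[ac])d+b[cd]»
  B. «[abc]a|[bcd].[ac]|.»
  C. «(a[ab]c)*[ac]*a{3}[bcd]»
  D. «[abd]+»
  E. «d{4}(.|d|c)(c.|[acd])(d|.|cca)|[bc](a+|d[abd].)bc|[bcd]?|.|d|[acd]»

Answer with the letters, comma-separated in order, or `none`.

A → match
B → no match
C → no match
D → no match
E → no match

A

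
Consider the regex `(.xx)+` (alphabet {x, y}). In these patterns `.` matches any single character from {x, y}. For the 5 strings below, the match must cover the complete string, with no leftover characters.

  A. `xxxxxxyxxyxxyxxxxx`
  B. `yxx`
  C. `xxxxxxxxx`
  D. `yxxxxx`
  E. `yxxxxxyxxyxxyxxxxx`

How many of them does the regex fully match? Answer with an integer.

5

A → match
B → match
C → match
D → match
E → match
Total matched: 5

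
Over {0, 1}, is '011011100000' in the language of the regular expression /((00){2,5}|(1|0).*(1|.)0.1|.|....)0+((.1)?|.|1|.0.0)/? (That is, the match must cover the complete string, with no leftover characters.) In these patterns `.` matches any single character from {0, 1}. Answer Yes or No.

No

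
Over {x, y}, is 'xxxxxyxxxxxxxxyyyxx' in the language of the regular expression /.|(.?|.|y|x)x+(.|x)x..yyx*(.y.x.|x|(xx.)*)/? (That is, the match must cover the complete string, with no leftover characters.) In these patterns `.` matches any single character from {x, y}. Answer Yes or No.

No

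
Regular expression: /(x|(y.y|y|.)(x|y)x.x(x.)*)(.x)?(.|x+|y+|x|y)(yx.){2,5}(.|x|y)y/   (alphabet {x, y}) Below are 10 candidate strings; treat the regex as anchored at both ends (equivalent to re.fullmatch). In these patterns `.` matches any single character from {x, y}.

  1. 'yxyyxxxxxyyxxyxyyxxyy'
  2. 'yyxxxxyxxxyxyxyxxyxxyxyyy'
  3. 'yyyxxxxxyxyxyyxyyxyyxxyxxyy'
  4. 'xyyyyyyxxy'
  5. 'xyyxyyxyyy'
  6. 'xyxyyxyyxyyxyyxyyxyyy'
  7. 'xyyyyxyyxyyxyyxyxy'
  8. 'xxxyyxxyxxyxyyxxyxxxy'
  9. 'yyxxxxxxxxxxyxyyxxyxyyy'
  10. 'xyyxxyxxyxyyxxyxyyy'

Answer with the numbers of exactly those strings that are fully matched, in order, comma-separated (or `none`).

1, 2, 3, 5, 6, 7, 8, 9, 10

1 → match
2 → match
3 → match
4 → no match
5 → match
6 → match
7 → match
8 → match
9 → match
10 → match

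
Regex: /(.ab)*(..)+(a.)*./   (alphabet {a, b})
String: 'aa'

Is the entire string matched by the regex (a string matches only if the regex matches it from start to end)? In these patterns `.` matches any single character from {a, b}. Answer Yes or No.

No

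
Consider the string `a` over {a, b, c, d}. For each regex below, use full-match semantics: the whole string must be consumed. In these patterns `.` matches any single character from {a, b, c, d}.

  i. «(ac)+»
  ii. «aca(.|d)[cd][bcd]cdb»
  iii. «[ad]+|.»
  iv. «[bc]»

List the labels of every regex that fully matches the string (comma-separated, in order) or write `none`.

i → no match — must start with `ac`
ii → no match — must start with `aca`
iii → match
iv → no match

iii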